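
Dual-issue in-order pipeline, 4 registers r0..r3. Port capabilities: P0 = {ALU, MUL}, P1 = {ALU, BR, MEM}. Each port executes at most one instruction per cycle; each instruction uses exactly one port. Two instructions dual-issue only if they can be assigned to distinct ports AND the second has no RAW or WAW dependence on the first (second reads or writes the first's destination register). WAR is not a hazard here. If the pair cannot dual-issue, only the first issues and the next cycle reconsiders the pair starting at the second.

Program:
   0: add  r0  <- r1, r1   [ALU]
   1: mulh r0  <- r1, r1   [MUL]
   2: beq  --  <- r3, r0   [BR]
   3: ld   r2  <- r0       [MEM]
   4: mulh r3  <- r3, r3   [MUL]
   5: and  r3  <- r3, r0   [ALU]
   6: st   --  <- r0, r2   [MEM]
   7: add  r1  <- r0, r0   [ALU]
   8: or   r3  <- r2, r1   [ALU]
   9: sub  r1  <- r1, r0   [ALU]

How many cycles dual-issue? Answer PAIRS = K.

PAIRS = 3

#0 head=0: add.ALU i0 WAW r0
#1 head=1: mulh.MUL i1 RAW r0
#2 head=2: beq.BR i2 no-port BR/MEM
#3 head=3: ld.MEM mulh.MUL i3,i4 pair
#4 head=5: and.ALU st.MEM i5,i6 pair
#5 head=7: add.ALU i7 RAW r1
#6 head=8: or.ALU sub.ALU i8,i9 pair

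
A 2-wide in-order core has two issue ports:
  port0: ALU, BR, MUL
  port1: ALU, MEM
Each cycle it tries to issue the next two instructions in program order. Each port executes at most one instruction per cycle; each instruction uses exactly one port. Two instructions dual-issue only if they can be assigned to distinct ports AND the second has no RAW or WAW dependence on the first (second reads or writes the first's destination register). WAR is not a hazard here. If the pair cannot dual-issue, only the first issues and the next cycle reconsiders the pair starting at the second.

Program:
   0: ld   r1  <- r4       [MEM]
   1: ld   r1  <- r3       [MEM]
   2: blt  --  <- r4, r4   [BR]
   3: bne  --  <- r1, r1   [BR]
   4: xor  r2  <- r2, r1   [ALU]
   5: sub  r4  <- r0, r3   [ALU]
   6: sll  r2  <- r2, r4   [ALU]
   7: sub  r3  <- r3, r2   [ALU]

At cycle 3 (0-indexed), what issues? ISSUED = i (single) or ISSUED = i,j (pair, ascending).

0. ld @i0  | no-port MEM/MEM
1. ld/blt @i1&i2  | pair
2. bne/xor @i3&i4  | pair
3. sub @i5  | RAW r4
4. sll @i6  | RAW r2
5. sub @i7  | tail

ISSUED = 5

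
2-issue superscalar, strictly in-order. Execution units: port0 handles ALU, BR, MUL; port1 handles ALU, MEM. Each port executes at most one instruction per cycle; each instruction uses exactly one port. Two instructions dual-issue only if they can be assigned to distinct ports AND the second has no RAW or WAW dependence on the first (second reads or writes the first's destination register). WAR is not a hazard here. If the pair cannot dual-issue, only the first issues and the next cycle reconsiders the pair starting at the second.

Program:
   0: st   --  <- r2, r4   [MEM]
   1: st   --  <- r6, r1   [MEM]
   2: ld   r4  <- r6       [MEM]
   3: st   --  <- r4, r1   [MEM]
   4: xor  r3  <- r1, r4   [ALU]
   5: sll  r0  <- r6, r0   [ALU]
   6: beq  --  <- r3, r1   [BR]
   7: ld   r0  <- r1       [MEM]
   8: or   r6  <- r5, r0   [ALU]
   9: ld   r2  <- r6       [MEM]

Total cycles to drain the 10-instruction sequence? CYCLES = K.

CYCLES = 8

t=0 i0:st ; no-port MEM/MEM
t=1 i1:st ; no-port MEM/MEM
t=2 i2:ld ; no-port MEM/MEM
t=3 i3,i4:st xor ; pair
t=4 i5,i6:sll beq ; pair
t=5 i7:ld ; RAW r0
t=6 i8:or ; RAW r6
t=7 i9:ld ; tail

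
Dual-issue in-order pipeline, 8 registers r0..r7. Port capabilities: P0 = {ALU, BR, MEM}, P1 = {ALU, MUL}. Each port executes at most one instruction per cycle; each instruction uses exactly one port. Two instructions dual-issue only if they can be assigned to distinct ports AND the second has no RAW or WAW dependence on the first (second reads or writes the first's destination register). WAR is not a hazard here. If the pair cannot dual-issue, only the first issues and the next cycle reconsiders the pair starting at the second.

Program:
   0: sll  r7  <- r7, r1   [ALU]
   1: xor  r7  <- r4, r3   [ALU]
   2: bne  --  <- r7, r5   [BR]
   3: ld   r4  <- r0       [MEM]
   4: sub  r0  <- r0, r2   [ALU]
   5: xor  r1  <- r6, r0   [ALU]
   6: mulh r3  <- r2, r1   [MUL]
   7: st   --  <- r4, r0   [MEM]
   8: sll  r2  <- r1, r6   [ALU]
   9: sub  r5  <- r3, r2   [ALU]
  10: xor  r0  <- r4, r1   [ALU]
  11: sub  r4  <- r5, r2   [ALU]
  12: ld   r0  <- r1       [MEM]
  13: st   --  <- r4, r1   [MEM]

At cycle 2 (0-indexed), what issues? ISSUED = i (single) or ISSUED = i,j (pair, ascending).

ISSUED = 2

[0] i0  sll.ALU  -- WAW r7
[1] i1  xor.ALU  -- RAW r7
[2] i2  bne.BR  -- no-port BR/MEM
[3] i3&i4  ld.MEM+sub.ALU  -- 2-wide
[4] i5  xor.ALU  -- RAW r1
[5] i6&i7  mulh.MUL+st.MEM  -- 2-wide
[6] i8  sll.ALU  -- RAW r2
[7] i9&i10  sub.ALU+xor.ALU  -- 2-wide
[8] i11&i12  sub.ALU+ld.MEM  -- 2-wide
[9] i13  st.MEM  -- tail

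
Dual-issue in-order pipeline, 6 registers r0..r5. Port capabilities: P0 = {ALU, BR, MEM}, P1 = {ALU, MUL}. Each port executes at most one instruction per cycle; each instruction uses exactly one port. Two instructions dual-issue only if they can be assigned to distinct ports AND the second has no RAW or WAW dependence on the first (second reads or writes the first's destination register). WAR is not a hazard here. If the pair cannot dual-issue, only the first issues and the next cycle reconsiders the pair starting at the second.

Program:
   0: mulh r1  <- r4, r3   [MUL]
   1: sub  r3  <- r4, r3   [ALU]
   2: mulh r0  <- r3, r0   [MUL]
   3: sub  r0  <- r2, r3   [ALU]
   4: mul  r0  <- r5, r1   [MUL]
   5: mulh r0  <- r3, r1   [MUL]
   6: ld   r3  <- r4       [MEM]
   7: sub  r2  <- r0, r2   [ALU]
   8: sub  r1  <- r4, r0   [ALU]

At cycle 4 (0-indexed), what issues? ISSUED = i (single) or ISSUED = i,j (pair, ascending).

0. mulh.MUL;sub.ALU @i0&i1  | 2-wide
1. mulh.MUL @i2  | WAW r0
2. sub.ALU @i3  | WAW r0
3. mul.MUL @i4  | no-port MUL/MUL
4. mulh.MUL;ld.MEM @i5&i6  | 2-wide
5. sub.ALU;sub.ALU @i7&i8  | 2-wide

ISSUED = 5,6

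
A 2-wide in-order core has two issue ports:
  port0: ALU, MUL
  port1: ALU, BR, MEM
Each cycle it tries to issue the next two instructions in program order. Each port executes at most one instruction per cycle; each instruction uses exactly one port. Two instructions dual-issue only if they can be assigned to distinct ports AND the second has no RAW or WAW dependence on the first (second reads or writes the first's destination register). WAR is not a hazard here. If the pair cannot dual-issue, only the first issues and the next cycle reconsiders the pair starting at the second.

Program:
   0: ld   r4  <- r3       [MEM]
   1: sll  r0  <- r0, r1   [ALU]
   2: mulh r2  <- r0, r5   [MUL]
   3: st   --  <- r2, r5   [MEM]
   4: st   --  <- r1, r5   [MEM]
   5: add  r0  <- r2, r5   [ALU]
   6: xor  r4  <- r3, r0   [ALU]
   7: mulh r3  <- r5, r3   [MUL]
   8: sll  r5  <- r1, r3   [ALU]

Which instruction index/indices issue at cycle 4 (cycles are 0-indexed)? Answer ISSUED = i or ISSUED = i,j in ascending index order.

ISSUED = 6,7

t=0 i0,i1:ld;sll ; dual
t=1 i2:mulh ; RAW r2
t=2 i3:st ; no-port MEM/MEM
t=3 i4,i5:st;add ; dual
t=4 i6,i7:xor;mulh ; dual
t=5 i8:sll ; tail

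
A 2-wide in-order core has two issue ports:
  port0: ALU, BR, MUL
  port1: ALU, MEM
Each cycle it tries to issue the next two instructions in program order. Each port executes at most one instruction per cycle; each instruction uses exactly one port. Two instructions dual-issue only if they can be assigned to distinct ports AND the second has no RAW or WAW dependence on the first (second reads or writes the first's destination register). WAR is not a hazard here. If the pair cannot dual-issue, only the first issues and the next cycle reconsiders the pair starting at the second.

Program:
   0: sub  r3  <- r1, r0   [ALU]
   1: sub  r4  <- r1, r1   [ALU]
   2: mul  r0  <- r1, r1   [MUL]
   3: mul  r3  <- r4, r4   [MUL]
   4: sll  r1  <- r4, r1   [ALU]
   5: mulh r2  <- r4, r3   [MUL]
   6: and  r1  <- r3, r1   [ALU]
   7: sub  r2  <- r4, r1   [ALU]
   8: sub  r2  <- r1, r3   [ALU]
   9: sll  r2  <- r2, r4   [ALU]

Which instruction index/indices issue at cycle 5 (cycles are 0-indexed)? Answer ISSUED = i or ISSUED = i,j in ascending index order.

ISSUED = 8

0. sub sub @i0+i1  | dual
1. mul @i2  | no-port MUL/MUL
2. mul sll @i3+i4  | dual
3. mulh and @i5+i6  | dual
4. sub @i7  | WAW r2
5. sub @i8  | RAW+WAW r2
6. sll @i9  | tail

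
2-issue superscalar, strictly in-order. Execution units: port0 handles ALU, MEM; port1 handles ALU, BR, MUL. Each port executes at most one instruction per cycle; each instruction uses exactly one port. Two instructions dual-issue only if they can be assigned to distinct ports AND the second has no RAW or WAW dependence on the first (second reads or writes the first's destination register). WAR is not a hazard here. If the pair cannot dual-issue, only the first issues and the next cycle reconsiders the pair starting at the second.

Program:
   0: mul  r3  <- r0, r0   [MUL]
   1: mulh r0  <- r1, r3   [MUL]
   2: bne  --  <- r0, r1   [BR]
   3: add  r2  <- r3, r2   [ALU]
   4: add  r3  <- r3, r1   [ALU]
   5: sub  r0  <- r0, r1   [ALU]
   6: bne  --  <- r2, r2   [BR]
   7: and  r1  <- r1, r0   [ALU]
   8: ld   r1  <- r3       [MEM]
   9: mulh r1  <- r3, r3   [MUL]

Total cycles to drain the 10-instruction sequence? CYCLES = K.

CYCLES = 7

t=0 i0:mul ; no-port MUL/MUL
t=1 i1:mulh ; no-port MUL/BR
t=2 i2,i3:bne;add ; 2-wide
t=3 i4,i5:add;sub ; 2-wide
t=4 i6,i7:bne;and ; 2-wide
t=5 i8:ld ; WAW r1
t=6 i9:mulh ; tail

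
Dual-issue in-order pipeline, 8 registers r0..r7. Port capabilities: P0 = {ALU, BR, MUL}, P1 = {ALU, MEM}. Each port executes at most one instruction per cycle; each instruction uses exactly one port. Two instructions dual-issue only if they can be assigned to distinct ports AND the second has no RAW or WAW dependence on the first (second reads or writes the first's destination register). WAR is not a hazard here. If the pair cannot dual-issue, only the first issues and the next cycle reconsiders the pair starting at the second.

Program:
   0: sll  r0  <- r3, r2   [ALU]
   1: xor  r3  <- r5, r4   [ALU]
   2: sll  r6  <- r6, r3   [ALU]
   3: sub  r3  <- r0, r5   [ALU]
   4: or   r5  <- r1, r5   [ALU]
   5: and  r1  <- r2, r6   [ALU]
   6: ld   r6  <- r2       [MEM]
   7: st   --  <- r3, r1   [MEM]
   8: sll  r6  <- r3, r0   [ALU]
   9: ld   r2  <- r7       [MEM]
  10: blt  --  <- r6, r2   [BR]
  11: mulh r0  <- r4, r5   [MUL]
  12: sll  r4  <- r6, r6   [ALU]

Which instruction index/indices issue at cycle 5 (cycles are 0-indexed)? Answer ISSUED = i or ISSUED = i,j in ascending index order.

ISSUED = 9

#0 head=0: sll/xor i0/i1 pair
#1 head=2: sll/sub i2/i3 pair
#2 head=4: or/and i4/i5 pair
#3 head=6: ld i6 no-port MEM/MEM
#4 head=7: st/sll i7/i8 pair
#5 head=9: ld i9 RAW r2
#6 head=10: blt i10 no-port BR/MUL
#7 head=11: mulh/sll i11/i12 pair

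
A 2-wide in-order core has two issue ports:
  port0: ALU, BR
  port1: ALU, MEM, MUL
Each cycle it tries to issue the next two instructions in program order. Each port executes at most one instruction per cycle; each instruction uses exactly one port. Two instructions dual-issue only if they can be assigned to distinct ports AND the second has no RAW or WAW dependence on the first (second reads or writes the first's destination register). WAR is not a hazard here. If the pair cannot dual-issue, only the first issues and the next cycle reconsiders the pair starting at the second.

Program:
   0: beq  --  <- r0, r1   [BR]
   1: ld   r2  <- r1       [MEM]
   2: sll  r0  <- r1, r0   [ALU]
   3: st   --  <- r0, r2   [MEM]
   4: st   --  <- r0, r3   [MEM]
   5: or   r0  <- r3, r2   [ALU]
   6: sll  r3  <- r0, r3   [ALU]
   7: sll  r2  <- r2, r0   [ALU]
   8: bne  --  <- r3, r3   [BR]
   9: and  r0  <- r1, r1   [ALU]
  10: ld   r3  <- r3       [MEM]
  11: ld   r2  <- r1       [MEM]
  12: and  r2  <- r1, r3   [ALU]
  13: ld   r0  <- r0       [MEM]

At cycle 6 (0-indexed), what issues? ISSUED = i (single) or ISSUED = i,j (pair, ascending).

  cy0 -> i0/i1 (beq ld) dual
  cy1 -> i2 (sll) RAW r0
  cy2 -> i3 (st) no-port MEM/MEM
  cy3 -> i4/i5 (st or) dual
  cy4 -> i6/i7 (sll sll) dual
  cy5 -> i8/i9 (bne and) dual
  cy6 -> i10 (ld) no-port MEM/MEM
  cy7 -> i11 (ld) WAW r2
  cy8 -> i12/i13 (and ld) dual

ISSUED = 10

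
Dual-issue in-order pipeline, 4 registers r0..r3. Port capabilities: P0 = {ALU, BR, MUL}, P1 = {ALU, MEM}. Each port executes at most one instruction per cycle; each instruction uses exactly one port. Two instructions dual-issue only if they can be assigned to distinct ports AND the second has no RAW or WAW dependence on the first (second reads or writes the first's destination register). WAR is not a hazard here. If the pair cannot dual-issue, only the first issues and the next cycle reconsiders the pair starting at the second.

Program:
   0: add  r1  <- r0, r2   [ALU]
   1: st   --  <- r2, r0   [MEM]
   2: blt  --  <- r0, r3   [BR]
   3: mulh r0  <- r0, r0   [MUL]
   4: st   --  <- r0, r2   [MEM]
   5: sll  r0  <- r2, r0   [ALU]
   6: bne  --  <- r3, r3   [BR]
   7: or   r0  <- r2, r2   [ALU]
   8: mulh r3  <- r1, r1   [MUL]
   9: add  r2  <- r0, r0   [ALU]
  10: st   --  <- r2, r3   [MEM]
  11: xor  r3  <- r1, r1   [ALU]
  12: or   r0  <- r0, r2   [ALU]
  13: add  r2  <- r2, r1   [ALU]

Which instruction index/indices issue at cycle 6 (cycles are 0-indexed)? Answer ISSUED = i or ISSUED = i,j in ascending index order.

0. add/st @i0&i1  | 2-wide
1. blt @i2  | no-port BR/MUL
2. mulh @i3  | RAW r0
3. st/sll @i4&i5  | 2-wide
4. bne/or @i6&i7  | 2-wide
5. mulh/add @i8&i9  | 2-wide
6. st/xor @i10&i11  | 2-wide
7. or/add @i12&i13  | 2-wide

ISSUED = 10,11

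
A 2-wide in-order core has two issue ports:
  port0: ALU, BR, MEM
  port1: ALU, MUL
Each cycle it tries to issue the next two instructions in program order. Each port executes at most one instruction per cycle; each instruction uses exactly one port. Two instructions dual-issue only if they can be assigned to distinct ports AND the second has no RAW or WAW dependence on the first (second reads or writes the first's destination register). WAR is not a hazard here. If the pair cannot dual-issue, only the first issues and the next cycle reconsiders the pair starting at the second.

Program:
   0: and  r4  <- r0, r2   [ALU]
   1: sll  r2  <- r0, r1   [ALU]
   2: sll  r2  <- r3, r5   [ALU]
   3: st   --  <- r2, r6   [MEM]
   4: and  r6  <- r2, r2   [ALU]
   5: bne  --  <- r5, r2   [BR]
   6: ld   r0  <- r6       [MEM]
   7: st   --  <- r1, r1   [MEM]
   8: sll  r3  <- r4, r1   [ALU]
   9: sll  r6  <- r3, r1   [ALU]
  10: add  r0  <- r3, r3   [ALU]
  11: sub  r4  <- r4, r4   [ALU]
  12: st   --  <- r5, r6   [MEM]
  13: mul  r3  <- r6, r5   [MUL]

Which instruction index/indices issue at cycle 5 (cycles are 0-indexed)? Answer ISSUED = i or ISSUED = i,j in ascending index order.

#0 head=0: and;sll i0+i1 2-wide
#1 head=2: sll i2 RAW r2
#2 head=3: st;and i3+i4 2-wide
#3 head=5: bne i5 no-port BR/MEM
#4 head=6: ld i6 no-port MEM/MEM
#5 head=7: st;sll i7+i8 2-wide
#6 head=9: sll;add i9+i10 2-wide
#7 head=11: sub;st i11+i12 2-wide
#8 head=13: mul i13 tail

ISSUED = 7,8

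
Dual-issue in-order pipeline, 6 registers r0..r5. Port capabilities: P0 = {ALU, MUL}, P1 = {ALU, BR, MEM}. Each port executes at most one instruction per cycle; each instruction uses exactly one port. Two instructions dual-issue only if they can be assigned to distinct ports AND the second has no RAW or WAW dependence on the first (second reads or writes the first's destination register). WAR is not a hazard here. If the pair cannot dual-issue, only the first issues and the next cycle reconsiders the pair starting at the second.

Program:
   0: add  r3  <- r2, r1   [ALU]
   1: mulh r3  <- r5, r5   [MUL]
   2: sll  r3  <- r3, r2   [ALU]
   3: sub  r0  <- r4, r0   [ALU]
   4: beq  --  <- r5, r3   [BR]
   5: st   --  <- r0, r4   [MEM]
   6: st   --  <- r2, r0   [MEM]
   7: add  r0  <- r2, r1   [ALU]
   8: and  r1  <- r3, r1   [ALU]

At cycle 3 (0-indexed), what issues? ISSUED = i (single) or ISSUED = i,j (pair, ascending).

ISSUED = 4

0. add @i0  | WAW r3
1. mulh @i1  | RAW+WAW r3
2. sll/sub @i2+i3  | pair
3. beq @i4  | no-port BR/MEM
4. st @i5  | no-port MEM/MEM
5. st/add @i6+i7  | pair
6. and @i8  | tail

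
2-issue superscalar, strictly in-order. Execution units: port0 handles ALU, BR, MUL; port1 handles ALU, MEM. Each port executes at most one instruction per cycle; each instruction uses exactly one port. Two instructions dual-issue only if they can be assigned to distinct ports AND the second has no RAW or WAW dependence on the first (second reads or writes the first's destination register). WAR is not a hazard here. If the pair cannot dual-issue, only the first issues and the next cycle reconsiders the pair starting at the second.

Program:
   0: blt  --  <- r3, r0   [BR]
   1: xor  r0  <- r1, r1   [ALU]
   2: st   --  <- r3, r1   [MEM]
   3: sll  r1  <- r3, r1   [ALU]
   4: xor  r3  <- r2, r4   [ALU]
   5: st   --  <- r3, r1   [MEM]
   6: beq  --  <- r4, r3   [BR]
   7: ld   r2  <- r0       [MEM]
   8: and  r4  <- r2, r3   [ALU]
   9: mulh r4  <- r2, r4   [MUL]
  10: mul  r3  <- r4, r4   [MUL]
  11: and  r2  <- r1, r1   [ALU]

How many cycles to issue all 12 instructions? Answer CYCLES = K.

0. blt/xor @i0+i1  | 2-wide
1. st/sll @i2+i3  | 2-wide
2. xor @i4  | RAW r3
3. st/beq @i5+i6  | 2-wide
4. ld @i7  | RAW r2
5. and @i8  | RAW+WAW r4
6. mulh @i9  | no-port MUL/MUL
7. mul/and @i10+i11  | 2-wide

CYCLES = 8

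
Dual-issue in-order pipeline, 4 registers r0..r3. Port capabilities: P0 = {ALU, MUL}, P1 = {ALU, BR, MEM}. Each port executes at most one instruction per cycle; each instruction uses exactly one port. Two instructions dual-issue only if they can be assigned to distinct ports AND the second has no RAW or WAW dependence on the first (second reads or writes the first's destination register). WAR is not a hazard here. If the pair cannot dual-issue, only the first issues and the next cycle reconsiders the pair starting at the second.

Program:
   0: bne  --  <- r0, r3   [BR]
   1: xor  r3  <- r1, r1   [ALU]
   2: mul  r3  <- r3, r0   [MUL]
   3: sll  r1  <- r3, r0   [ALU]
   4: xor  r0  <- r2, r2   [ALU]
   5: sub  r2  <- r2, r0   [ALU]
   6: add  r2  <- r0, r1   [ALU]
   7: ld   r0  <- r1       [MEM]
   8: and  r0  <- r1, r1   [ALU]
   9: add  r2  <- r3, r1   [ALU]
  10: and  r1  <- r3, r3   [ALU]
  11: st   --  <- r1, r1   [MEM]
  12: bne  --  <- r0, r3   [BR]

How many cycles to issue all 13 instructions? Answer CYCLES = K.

CYCLES = 9

#0 head=0: bne.BR xor.ALU i0&i1 2-wide
#1 head=2: mul.MUL i2 RAW r3
#2 head=3: sll.ALU xor.ALU i3&i4 2-wide
#3 head=5: sub.ALU i5 WAW r2
#4 head=6: add.ALU ld.MEM i6&i7 2-wide
#5 head=8: and.ALU add.ALU i8&i9 2-wide
#6 head=10: and.ALU i10 RAW r1
#7 head=11: st.MEM i11 no-port MEM/BR
#8 head=12: bne.BR i12 tail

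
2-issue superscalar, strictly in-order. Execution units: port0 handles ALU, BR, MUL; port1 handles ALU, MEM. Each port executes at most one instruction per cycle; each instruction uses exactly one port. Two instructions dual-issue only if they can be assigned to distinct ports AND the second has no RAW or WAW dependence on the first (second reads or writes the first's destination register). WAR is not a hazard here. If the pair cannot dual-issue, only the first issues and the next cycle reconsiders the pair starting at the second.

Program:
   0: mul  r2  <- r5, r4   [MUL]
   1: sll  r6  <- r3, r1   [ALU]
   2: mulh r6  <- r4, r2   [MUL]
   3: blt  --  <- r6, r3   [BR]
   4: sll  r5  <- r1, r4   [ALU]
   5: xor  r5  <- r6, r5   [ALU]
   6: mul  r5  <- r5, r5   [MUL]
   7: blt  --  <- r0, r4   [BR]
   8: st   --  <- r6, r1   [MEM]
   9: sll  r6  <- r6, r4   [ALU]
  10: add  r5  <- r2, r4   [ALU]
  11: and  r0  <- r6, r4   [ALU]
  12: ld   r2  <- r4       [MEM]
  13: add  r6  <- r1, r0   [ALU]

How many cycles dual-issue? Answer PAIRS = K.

PAIRS = 5

#0 head=0: mul+sll i0,i1 pair
#1 head=2: mulh i2 no-port MUL/BR
#2 head=3: blt+sll i3,i4 pair
#3 head=5: xor i5 RAW+WAW r5
#4 head=6: mul i6 no-port MUL/BR
#5 head=7: blt+st i7,i8 pair
#6 head=9: sll+add i9,i10 pair
#7 head=11: and+ld i11,i12 pair
#8 head=13: add i13 tail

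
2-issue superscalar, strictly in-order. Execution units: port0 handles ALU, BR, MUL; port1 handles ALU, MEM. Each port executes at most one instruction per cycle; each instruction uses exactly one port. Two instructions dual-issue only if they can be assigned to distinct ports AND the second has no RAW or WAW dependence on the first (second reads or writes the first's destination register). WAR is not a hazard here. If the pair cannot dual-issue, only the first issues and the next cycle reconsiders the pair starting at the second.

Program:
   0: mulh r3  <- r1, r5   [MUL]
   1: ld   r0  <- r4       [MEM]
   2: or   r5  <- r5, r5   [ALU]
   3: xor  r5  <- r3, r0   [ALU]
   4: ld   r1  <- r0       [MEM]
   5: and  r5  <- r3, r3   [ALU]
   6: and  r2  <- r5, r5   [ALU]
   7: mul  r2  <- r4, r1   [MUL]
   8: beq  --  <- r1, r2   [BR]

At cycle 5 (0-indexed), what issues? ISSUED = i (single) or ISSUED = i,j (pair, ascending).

ISSUED = 7

  cy0 -> i0+i1 (mulh.MUL/ld.MEM) pair
  cy1 -> i2 (or.ALU) WAW r5
  cy2 -> i3+i4 (xor.ALU/ld.MEM) pair
  cy3 -> i5 (and.ALU) RAW r5
  cy4 -> i6 (and.ALU) WAW r2
  cy5 -> i7 (mul.MUL) no-port MUL/BR
  cy6 -> i8 (beq.BR) tail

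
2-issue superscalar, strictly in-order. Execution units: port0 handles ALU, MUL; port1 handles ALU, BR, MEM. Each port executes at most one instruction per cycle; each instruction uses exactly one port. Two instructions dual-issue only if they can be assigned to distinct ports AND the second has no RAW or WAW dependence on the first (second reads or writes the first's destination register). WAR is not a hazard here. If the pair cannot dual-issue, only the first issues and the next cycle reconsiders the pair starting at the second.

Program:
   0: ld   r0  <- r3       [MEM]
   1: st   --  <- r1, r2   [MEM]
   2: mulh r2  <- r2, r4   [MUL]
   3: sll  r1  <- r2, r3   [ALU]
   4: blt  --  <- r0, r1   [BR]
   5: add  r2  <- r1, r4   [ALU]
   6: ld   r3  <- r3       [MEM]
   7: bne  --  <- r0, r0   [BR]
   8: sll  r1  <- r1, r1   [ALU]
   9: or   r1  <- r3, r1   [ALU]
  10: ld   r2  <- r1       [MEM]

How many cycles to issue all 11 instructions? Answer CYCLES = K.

0. ld.MEM @i0  | no-port MEM/MEM
1. st.MEM/mulh.MUL @i1&i2  | pair
2. sll.ALU @i3  | RAW r1
3. blt.BR/add.ALU @i4&i5  | pair
4. ld.MEM @i6  | no-port MEM/BR
5. bne.BR/sll.ALU @i7&i8  | pair
6. or.ALU @i9  | RAW r1
7. ld.MEM @i10  | tail

CYCLES = 8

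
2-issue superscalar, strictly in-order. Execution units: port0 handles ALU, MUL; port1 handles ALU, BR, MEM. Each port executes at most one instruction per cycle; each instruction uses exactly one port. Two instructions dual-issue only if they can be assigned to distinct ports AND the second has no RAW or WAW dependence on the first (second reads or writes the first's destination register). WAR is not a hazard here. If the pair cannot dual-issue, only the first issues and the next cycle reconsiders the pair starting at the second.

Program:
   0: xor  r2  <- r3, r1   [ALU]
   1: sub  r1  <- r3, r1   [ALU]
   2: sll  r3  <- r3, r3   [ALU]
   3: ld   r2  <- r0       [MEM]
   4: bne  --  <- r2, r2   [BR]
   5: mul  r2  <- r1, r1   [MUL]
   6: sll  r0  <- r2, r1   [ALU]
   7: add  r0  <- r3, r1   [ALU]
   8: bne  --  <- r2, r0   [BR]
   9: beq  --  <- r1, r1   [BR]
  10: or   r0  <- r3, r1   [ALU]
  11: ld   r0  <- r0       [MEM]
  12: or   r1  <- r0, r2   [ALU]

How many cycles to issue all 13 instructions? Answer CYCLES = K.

c0: i0,i1 xor+sub  pair
c1: i2,i3 sll+ld  pair
c2: i4,i5 bne+mul  pair
c3: i6 sll  WAW r0
c4: i7 add  RAW r0
c5: i8 bne  no-port BR/BR
c6: i9,i10 beq+or  pair
c7: i11 ld  RAW r0
c8: i12 or  tail

CYCLES = 9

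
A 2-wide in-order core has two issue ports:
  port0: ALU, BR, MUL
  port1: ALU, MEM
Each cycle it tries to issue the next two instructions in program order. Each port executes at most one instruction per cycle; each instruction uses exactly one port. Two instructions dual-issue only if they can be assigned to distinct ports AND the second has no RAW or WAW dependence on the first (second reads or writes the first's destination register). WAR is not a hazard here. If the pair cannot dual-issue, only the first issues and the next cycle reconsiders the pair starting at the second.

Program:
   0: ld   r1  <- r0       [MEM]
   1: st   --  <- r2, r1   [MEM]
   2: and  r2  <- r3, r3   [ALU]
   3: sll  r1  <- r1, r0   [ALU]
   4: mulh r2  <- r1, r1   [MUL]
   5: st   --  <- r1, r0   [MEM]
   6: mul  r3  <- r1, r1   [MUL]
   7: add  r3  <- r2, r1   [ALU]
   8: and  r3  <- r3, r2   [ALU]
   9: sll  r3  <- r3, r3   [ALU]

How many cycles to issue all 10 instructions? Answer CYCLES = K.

CYCLES = 8

[0] i0  ld.MEM  -- no-port MEM/MEM
[1] i1+i2  st.MEM+and.ALU  -- dual
[2] i3  sll.ALU  -- RAW r1
[3] i4+i5  mulh.MUL+st.MEM  -- dual
[4] i6  mul.MUL  -- WAW r3
[5] i7  add.ALU  -- RAW+WAW r3
[6] i8  and.ALU  -- RAW+WAW r3
[7] i9  sll.ALU  -- tail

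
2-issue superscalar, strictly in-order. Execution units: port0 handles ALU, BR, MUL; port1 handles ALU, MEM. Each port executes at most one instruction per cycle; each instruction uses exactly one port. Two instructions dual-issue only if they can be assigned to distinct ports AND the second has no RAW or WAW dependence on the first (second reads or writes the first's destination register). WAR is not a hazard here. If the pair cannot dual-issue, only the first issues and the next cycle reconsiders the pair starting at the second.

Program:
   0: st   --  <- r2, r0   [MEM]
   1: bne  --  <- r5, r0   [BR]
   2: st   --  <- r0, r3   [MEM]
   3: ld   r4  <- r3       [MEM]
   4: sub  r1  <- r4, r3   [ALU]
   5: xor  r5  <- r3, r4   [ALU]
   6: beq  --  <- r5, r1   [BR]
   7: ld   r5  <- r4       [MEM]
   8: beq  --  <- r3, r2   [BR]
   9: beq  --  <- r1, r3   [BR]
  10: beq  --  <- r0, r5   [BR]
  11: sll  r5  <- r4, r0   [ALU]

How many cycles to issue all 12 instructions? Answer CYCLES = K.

0. st.MEM bne.BR @i0/i1  | dual
1. st.MEM @i2  | no-port MEM/MEM
2. ld.MEM @i3  | RAW r4
3. sub.ALU xor.ALU @i4/i5  | dual
4. beq.BR ld.MEM @i6/i7  | dual
5. beq.BR @i8  | no-port BR/BR
6. beq.BR @i9  | no-port BR/BR
7. beq.BR sll.ALU @i10/i11  | dual

CYCLES = 8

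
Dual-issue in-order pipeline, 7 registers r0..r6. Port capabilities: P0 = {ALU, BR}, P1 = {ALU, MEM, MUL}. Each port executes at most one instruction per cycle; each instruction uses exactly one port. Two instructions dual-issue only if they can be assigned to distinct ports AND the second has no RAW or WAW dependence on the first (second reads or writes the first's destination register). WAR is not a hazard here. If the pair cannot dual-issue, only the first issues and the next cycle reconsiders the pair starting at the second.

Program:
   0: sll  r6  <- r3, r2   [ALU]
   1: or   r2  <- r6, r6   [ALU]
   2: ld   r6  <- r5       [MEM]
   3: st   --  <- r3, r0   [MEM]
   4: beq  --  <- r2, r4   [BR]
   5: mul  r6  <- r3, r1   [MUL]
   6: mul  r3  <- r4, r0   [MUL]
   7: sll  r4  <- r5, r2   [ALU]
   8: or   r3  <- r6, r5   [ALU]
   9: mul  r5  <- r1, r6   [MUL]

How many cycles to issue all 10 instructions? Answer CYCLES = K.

0. sll.ALU @i0  | RAW r6
1. or.ALU;ld.MEM @i1+i2  | 2-wide
2. st.MEM;beq.BR @i3+i4  | 2-wide
3. mul.MUL @i5  | no-port MUL/MUL
4. mul.MUL;sll.ALU @i6+i7  | 2-wide
5. or.ALU;mul.MUL @i8+i9  | 2-wide

CYCLES = 6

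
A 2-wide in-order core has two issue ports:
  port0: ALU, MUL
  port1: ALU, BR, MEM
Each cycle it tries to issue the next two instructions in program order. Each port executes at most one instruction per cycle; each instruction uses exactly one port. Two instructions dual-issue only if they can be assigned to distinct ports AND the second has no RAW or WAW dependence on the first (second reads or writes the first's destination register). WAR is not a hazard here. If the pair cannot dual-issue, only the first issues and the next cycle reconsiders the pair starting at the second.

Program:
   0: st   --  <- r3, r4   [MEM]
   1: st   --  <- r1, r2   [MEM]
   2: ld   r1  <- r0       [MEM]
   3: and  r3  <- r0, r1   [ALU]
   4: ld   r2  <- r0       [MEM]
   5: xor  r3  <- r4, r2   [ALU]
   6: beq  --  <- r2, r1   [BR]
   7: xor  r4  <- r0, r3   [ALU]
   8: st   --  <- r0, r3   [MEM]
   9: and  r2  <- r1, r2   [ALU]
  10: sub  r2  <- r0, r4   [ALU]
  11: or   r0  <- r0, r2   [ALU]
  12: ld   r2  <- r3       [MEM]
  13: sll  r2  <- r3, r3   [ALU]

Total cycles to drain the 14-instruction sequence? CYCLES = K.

0. st @i0  | no-port MEM/MEM
1. st @i1  | no-port MEM/MEM
2. ld @i2  | RAW r1
3. and/ld @i3+i4  | pair
4. xor/beq @i5+i6  | pair
5. xor/st @i7+i8  | pair
6. and @i9  | WAW r2
7. sub @i10  | RAW r2
8. or/ld @i11+i12  | pair
9. sll @i13  | tail

CYCLES = 10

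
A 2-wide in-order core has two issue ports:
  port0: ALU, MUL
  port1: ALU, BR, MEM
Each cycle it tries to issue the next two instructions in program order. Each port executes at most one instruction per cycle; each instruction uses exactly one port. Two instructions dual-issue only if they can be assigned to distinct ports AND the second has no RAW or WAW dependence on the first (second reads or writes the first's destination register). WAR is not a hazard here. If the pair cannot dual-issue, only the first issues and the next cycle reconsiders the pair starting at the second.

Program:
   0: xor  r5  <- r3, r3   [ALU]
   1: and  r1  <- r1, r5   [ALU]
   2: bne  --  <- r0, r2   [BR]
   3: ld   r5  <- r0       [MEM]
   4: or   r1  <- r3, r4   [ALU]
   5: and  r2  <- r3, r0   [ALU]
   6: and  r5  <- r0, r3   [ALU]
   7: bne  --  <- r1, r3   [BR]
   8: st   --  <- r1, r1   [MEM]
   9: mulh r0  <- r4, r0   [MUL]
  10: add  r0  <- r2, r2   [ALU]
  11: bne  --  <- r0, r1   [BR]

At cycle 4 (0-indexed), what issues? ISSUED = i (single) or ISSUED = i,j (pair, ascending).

ISSUED = 7

0. xor @i0  | RAW r5
1. and;bne @i1+i2  | dual
2. ld;or @i3+i4  | dual
3. and;and @i5+i6  | dual
4. bne @i7  | no-port BR/MEM
5. st;mulh @i8+i9  | dual
6. add @i10  | RAW r0
7. bne @i11  | tail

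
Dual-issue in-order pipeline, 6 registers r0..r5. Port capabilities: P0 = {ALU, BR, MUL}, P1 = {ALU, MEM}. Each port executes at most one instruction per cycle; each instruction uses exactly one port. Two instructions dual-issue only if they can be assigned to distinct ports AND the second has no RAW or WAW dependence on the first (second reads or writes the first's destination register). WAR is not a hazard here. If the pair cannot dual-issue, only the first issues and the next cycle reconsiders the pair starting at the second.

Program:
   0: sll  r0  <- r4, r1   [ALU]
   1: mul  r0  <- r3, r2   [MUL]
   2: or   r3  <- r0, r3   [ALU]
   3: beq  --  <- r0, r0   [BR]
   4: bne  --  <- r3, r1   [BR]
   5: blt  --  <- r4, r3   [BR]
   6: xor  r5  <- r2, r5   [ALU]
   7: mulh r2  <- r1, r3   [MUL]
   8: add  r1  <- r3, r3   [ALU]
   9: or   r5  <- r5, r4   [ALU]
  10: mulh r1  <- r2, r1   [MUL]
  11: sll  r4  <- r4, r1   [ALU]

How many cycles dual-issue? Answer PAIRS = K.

[0] i0  sll  -- WAW r0
[1] i1  mul  -- RAW r0
[2] i2/i3  or+beq  -- dual
[3] i4  bne  -- no-port BR/BR
[4] i5/i6  blt+xor  -- dual
[5] i7/i8  mulh+add  -- dual
[6] i9/i10  or+mulh  -- dual
[7] i11  sll  -- tail

PAIRS = 4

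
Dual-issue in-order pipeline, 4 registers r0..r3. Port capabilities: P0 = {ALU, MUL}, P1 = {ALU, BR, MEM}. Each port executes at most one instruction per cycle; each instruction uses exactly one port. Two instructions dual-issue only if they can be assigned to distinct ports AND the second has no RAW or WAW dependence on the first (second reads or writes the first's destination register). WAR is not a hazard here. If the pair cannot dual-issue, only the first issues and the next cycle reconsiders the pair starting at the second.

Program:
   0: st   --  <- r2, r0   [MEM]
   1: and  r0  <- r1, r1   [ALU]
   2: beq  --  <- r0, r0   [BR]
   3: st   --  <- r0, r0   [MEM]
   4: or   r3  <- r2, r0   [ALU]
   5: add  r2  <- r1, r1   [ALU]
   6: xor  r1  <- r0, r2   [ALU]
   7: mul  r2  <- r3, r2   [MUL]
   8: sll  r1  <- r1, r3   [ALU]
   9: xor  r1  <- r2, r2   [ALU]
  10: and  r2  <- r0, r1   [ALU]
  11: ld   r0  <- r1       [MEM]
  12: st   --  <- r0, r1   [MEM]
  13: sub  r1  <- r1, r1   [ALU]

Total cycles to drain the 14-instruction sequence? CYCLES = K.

CYCLES = 9

c0: i0/i1 st.MEM and.ALU  pair
c1: i2 beq.BR  no-port BR/MEM
c2: i3/i4 st.MEM or.ALU  pair
c3: i5 add.ALU  RAW r2
c4: i6/i7 xor.ALU mul.MUL  pair
c5: i8 sll.ALU  WAW r1
c6: i9 xor.ALU  RAW r1
c7: i10/i11 and.ALU ld.MEM  pair
c8: i12/i13 st.MEM sub.ALU  pair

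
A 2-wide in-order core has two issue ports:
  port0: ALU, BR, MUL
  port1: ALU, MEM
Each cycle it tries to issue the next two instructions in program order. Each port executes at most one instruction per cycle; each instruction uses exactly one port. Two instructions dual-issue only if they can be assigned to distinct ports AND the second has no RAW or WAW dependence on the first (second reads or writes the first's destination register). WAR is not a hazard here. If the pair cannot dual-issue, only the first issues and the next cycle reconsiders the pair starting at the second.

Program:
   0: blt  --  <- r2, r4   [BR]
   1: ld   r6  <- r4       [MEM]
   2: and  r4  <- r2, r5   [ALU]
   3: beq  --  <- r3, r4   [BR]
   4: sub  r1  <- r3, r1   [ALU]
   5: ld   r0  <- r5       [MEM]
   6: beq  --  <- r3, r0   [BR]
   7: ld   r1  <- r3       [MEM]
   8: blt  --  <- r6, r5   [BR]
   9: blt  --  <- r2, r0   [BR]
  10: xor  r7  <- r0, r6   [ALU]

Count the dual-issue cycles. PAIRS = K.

#0 head=0: blt.BR+ld.MEM i0+i1 dual
#1 head=2: and.ALU i2 RAW r4
#2 head=3: beq.BR+sub.ALU i3+i4 dual
#3 head=5: ld.MEM i5 RAW r0
#4 head=6: beq.BR+ld.MEM i6+i7 dual
#5 head=8: blt.BR i8 no-port BR/BR
#6 head=9: blt.BR+xor.ALU i9+i10 dual

PAIRS = 4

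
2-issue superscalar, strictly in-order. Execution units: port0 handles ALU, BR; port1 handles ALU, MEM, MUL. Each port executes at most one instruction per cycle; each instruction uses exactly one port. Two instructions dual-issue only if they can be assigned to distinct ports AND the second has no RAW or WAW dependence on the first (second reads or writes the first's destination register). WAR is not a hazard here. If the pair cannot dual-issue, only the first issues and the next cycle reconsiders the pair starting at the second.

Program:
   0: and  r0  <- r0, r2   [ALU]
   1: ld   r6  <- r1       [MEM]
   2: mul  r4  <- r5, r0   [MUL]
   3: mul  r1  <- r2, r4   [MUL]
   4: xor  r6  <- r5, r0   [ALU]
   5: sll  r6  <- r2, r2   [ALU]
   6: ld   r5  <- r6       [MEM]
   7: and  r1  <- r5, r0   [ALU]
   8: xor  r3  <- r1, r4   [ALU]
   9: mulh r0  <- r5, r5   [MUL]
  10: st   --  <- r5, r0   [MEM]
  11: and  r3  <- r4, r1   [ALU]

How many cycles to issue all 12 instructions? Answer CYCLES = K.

  cy0 -> i0&i1 (and+ld) dual
  cy1 -> i2 (mul) no-port MUL/MUL
  cy2 -> i3&i4 (mul+xor) dual
  cy3 -> i5 (sll) RAW r6
  cy4 -> i6 (ld) RAW r5
  cy5 -> i7 (and) RAW r1
  cy6 -> i8&i9 (xor+mulh) dual
  cy7 -> i10&i11 (st+and) dual

CYCLES = 8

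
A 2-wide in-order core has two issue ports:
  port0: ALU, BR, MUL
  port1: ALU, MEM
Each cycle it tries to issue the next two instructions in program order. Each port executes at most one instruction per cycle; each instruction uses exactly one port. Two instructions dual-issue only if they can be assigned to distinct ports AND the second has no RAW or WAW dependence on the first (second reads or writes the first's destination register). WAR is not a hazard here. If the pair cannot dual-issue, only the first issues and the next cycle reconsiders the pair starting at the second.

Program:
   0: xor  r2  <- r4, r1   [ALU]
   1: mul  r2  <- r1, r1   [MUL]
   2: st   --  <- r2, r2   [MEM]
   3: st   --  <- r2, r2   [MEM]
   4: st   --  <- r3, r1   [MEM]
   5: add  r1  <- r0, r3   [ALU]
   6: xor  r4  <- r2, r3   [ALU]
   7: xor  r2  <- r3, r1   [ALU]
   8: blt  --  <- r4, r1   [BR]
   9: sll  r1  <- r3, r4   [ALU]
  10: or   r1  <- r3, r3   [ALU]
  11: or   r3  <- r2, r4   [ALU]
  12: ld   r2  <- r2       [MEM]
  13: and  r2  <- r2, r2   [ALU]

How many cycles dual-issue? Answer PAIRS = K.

PAIRS = 4

[0] i0  xor.ALU  -- WAW r2
[1] i1  mul.MUL  -- RAW r2
[2] i2  st.MEM  -- no-port MEM/MEM
[3] i3  st.MEM  -- no-port MEM/MEM
[4] i4&i5  st.MEM;add.ALU  -- 2-wide
[5] i6&i7  xor.ALU;xor.ALU  -- 2-wide
[6] i8&i9  blt.BR;sll.ALU  -- 2-wide
[7] i10&i11  or.ALU;or.ALU  -- 2-wide
[8] i12  ld.MEM  -- RAW+WAW r2
[9] i13  and.ALU  -- tail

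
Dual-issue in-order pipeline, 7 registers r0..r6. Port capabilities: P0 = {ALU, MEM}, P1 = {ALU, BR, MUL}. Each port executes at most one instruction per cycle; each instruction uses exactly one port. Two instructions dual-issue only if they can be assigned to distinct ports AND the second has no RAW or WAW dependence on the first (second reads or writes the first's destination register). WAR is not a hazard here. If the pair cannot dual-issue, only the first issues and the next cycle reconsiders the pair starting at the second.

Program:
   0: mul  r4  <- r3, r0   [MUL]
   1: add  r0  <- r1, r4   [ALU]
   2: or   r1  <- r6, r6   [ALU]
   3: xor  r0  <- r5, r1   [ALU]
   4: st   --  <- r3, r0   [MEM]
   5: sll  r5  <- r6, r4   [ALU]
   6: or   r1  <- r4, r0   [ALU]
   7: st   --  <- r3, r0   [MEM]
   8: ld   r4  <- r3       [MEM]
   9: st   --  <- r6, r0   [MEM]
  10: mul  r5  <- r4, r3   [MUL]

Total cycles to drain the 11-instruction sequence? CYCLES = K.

CYCLES = 7

0. mul @i0  | RAW r4
1. add/or @i1+i2  | 2-wide
2. xor @i3  | RAW r0
3. st/sll @i4+i5  | 2-wide
4. or/st @i6+i7  | 2-wide
5. ld @i8  | no-port MEM/MEM
6. st/mul @i9+i10  | 2-wide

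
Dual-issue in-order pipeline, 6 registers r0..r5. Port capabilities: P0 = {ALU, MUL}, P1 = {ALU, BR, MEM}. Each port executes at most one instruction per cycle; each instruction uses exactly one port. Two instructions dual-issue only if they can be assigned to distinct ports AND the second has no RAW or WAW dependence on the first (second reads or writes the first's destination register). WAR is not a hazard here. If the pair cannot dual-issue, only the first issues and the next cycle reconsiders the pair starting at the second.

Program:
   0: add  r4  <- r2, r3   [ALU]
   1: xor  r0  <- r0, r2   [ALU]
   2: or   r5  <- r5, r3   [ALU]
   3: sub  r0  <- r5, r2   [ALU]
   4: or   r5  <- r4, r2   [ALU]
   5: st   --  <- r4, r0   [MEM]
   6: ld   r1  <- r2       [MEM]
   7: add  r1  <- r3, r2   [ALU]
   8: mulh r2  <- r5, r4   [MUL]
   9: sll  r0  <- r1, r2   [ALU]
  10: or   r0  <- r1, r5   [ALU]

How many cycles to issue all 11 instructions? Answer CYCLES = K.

#0 head=0: add;xor i0/i1 2-wide
#1 head=2: or i2 RAW r5
#2 head=3: sub;or i3/i4 2-wide
#3 head=5: st i5 no-port MEM/MEM
#4 head=6: ld i6 WAW r1
#5 head=7: add;mulh i7/i8 2-wide
#6 head=9: sll i9 WAW r0
#7 head=10: or i10 tail

CYCLES = 8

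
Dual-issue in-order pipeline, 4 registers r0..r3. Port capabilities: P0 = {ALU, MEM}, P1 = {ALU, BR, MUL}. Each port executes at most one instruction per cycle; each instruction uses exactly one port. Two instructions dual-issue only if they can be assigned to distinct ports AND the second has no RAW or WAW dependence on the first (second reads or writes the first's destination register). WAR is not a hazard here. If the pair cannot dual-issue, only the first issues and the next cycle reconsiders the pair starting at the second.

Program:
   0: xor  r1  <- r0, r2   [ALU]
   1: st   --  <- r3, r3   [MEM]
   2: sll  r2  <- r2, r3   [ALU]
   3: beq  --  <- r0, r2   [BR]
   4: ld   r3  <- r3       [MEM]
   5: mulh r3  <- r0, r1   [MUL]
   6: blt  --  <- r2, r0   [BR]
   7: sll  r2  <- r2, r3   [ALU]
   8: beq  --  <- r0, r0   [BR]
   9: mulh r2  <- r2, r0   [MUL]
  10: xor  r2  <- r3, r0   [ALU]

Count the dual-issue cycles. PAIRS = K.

c0: i0,i1 xor.ALU/st.MEM  2-wide
c1: i2 sll.ALU  RAW r2
c2: i3,i4 beq.BR/ld.MEM  2-wide
c3: i5 mulh.MUL  no-port MUL/BR
c4: i6,i7 blt.BR/sll.ALU  2-wide
c5: i8 beq.BR  no-port BR/MUL
c6: i9 mulh.MUL  WAW r2
c7: i10 xor.ALU  tail

PAIRS = 3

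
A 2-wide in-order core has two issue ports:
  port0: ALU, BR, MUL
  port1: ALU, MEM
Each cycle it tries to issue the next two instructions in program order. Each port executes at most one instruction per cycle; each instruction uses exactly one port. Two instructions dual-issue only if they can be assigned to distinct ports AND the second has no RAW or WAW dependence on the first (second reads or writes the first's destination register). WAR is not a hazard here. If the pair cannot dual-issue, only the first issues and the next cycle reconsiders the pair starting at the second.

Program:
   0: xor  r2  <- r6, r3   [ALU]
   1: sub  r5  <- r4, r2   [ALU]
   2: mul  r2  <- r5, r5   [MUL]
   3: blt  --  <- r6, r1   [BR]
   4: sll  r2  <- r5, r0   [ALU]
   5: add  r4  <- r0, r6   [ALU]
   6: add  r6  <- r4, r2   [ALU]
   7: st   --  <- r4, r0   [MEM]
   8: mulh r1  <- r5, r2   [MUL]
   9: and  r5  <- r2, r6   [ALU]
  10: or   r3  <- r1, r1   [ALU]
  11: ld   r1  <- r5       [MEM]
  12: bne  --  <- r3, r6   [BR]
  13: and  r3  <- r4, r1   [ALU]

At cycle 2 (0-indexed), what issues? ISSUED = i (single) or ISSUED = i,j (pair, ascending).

#0 head=0: xor i0 RAW r2
#1 head=1: sub i1 RAW r5
#2 head=2: mul i2 no-port MUL/BR
#3 head=3: blt;sll i3/i4 pair
#4 head=5: add i5 RAW r4
#5 head=6: add;st i6/i7 pair
#6 head=8: mulh;and i8/i9 pair
#7 head=10: or;ld i10/i11 pair
#8 head=12: bne;and i12/i13 pair

ISSUED = 2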